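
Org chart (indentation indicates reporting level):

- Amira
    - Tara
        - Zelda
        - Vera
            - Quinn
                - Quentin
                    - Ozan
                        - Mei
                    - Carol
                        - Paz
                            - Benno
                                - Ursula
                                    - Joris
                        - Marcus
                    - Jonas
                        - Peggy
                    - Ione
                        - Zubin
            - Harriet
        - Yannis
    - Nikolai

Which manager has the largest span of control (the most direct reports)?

Quentin

Direct-report counts: Amira has 2; Tara has 3; Vera has 2; Quinn has 1; Quentin has 4; Ione has 1; Jonas has 1; Carol has 2; Paz has 1; Benno has 1; Ursula has 1; Ozan has 1. The largest is 4, held by Quentin.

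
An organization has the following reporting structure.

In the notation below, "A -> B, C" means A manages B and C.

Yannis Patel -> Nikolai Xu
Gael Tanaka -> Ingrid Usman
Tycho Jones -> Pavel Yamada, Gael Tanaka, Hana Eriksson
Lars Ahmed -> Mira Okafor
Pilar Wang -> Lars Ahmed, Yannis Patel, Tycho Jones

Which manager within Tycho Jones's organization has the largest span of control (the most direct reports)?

Direct-report counts within Tycho Jones's organization: Tycho Jones has 3; Gael Tanaka has 1. The largest is 3, held by Tycho Jones.

Tycho Jones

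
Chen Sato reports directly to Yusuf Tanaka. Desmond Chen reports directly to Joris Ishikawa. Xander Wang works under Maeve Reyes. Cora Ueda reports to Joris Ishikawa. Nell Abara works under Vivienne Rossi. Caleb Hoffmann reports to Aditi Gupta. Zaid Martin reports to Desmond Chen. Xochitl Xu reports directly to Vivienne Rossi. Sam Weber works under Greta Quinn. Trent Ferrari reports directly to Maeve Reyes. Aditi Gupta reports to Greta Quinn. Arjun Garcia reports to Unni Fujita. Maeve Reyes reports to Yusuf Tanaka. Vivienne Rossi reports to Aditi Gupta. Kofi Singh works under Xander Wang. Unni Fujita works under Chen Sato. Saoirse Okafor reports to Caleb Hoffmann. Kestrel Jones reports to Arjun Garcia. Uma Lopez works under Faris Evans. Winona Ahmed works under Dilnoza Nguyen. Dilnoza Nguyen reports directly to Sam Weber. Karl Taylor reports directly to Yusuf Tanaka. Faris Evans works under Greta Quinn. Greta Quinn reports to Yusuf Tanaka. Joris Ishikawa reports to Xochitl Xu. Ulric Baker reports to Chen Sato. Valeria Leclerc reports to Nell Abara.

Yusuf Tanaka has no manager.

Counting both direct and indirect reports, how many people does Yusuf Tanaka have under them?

Yusuf Tanaka directly manages Chen Sato, Greta Quinn, Maeve Reyes, Karl Taylor. Under Chen Sato: Ulric Baker, Unni Fujita, Arjun Garcia, Kestrel Jones (4). Under Greta Quinn: Faris Evans, Uma Lopez, Sam Weber, Dilnoza Nguyen, Winona Ahmed, Aditi Gupta, Caleb Hoffmann, Saoirse Okafor, Vivienne Rossi, Nell Abara, Valeria Leclerc, Xochitl Xu, Joris Ishikawa, Cora Ueda, Desmond Chen, Zaid Martin (16). Under Maeve Reyes: Xander Wang, Kofi Singh, Trent Ferrari (3). Karl Taylor has no reports. So Yusuf Tanaka's organization is 4 direct reports plus everyone under them: 5 + 17 + 4 + 1 = 27.

27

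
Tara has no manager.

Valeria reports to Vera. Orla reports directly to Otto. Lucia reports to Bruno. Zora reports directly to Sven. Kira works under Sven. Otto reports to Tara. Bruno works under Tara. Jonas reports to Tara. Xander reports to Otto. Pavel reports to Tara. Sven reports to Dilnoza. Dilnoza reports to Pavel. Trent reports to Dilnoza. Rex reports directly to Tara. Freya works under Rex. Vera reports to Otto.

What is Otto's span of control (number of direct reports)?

3

Otto directly manages Vera, Orla, Xander. That is 3 direct reports.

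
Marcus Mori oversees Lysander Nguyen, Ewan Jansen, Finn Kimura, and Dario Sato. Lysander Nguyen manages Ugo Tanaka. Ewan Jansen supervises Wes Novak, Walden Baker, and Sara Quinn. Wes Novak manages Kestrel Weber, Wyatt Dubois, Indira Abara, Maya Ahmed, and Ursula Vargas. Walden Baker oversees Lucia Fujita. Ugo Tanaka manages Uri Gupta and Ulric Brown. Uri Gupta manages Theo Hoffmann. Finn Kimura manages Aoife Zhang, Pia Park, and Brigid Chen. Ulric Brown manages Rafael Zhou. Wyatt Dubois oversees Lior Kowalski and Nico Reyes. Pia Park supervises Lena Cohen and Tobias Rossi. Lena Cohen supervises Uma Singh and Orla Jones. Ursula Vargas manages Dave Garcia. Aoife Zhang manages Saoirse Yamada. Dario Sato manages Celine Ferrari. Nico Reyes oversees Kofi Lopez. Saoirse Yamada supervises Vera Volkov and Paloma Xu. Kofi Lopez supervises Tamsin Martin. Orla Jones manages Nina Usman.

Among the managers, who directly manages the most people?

Direct-report counts: Marcus Mori has 4; Dario Sato has 1; Finn Kimura has 3; Aoife Zhang has 1; Saoirse Yamada has 2; Pia Park has 2; Lena Cohen has 2; Orla Jones has 1; Ewan Jansen has 3; Walden Baker has 1; Wes Novak has 5; Ursula Vargas has 1; Wyatt Dubois has 2; Nico Reyes has 1; Kofi Lopez has 1; Lysander Nguyen has 1; Ugo Tanaka has 2; Ulric Brown has 1; Uri Gupta has 1. The largest is 5, held by Wes Novak.

Wes Novak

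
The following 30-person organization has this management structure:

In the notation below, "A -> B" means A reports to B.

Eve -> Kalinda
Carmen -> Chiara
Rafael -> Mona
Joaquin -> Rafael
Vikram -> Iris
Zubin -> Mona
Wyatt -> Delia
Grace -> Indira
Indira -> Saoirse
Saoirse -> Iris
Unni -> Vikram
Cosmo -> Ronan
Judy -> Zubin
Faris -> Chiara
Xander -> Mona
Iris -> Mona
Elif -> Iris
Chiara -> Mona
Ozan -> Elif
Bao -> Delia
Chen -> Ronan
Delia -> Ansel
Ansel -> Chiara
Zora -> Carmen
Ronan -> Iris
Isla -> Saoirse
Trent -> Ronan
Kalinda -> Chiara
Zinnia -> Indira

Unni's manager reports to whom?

Iris

Unni reports to Vikram, and Vikram reports to Iris. So Unni's skip-level manager is Iris.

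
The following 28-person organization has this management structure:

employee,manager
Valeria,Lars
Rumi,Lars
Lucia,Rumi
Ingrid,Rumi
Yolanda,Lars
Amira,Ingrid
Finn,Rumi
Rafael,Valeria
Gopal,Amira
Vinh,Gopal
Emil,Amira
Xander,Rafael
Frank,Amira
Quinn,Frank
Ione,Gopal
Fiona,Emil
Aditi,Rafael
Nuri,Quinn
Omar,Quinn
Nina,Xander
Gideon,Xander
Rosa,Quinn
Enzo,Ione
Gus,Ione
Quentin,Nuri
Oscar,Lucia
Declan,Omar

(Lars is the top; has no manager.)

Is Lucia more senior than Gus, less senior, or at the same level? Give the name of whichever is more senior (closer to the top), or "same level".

Lucia

Lucia is 2 levels below Lars; Gus is 6. Lucia is higher.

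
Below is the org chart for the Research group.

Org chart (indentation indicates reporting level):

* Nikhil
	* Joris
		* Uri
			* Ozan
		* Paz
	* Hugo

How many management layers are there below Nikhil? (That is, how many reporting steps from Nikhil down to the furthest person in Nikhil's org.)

The longest chain under Nikhil runs Nikhil → Joris → Uri → Ozan, which is 3 levels below Nikhil.

3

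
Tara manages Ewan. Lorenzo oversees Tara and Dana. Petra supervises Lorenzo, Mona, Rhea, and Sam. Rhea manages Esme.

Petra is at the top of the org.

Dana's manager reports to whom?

Dana reports to Lorenzo, and Lorenzo reports to Petra. So Dana's skip-level manager is Petra.

Petra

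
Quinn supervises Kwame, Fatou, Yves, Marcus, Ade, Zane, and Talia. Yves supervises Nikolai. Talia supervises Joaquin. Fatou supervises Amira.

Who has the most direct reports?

Direct-report counts: Quinn has 7; Talia has 1; Yves has 1; Fatou has 1. The largest is 7, held by Quinn.

Quinn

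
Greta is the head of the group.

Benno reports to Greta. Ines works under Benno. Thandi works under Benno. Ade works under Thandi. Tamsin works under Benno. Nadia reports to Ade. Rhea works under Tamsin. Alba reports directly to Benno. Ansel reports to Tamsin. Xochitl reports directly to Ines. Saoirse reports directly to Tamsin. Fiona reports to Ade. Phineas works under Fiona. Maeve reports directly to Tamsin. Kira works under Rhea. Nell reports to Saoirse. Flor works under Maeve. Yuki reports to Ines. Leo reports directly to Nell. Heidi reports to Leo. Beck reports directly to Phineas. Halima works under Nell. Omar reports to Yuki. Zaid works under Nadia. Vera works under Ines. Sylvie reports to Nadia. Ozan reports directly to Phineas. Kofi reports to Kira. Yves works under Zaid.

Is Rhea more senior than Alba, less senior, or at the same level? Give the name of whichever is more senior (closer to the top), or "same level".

Rhea is 3 levels below Greta; Alba is 2. Alba is higher.

Alba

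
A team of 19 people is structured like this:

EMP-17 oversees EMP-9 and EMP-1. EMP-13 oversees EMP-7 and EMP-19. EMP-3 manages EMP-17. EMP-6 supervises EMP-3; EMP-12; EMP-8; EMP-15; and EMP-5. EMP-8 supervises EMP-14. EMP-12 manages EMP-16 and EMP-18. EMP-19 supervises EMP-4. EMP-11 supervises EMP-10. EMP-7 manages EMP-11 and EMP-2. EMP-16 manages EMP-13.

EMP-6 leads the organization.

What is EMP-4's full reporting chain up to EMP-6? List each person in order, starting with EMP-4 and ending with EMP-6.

EMP-4 -> EMP-19 -> EMP-13 -> EMP-16 -> EMP-12 -> EMP-6

EMP-4 reports to EMP-19. EMP-19 reports to EMP-13. EMP-13 reports to EMP-16. EMP-16 reports to EMP-12. EMP-12 reports to EMP-6. EMP-6 is at the top.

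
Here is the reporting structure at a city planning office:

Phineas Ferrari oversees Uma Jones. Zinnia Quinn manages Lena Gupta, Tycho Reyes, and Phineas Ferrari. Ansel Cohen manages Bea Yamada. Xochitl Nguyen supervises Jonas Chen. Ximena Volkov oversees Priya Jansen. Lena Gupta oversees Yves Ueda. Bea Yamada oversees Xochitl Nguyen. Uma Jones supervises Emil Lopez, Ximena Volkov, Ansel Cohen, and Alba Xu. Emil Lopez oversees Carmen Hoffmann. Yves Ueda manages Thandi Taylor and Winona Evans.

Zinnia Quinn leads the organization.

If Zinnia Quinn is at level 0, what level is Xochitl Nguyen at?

5

Chain from Xochitl Nguyen up to Zinnia Quinn: Xochitl Nguyen → Bea Yamada → Ansel Cohen → Uma Jones → Phineas Ferrari → Zinnia Quinn. That is 5 steps up, so Xochitl Nguyen is 5 levels below Zinnia Quinn.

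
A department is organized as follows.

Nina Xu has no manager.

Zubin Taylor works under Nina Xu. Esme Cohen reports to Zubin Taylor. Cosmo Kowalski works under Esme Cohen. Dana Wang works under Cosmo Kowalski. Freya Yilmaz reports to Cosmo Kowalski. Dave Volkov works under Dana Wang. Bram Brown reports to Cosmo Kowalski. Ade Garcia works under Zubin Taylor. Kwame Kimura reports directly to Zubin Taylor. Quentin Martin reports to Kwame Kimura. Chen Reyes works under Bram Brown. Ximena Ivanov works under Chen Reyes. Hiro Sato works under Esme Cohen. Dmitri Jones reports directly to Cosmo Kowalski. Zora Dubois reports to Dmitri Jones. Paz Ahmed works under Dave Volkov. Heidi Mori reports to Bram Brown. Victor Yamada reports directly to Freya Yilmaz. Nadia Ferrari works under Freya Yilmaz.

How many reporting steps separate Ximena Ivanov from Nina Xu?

6

Chain from Ximena Ivanov up to Nina Xu: Ximena Ivanov → Chen Reyes → Bram Brown → Cosmo Kowalski → Esme Cohen → Zubin Taylor → Nina Xu. That is 6 steps up, so Ximena Ivanov is 6 levels below Nina Xu.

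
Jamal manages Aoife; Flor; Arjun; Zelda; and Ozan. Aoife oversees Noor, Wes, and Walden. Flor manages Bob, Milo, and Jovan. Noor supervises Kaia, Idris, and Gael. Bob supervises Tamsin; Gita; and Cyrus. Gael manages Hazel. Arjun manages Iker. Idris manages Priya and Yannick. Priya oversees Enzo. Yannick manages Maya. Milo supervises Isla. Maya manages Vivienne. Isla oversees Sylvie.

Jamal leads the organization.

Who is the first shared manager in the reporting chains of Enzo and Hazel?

Noor

Enzo's chain of managers is Priya, Idris, Noor, Aoife, Jamal. Hazel's chain of managers is Gael, Noor, Aoife, Jamal. The first manager that appears in both chains is Noor.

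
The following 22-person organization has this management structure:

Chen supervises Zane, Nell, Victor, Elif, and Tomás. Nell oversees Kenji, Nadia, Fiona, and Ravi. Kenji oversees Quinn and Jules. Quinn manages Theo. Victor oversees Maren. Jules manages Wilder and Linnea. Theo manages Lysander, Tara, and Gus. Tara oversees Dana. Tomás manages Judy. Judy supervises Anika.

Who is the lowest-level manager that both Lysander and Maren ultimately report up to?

Chen

Lysander's chain of managers is Theo, Quinn, Kenji, Nell, Chen. Maren's chain of managers is Victor, Chen. The first manager that appears in both chains is Chen.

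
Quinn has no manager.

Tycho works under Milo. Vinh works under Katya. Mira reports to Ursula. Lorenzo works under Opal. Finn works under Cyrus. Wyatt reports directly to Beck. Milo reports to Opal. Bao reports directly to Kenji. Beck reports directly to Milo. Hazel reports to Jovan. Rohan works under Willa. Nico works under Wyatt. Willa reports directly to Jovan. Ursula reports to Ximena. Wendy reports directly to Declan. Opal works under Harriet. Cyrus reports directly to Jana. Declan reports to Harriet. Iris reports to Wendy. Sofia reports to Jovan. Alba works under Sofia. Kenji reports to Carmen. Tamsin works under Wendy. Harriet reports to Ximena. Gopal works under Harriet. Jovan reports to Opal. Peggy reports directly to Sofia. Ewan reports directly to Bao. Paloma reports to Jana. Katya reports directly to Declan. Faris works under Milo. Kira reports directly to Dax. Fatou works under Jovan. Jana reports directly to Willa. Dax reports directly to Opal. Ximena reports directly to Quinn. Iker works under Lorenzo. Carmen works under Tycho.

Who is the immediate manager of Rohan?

Rohan reports directly to Willa.

Willa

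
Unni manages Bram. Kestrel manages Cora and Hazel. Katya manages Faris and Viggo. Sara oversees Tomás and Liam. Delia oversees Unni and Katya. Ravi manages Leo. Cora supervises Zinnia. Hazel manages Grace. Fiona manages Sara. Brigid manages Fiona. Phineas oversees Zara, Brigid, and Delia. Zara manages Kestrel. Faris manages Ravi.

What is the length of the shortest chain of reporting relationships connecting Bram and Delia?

2

Bram is in Delia's organization: the chain from Bram up to Delia is Bram → Unni → Delia, which is 2 links.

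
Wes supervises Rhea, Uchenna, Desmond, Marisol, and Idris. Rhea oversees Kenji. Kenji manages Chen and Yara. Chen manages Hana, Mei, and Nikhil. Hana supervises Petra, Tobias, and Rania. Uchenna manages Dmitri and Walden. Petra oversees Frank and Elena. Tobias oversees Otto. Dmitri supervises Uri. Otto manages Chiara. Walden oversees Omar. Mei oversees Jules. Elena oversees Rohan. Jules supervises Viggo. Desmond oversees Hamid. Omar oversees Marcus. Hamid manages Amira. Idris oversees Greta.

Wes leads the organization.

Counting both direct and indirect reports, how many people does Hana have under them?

8

Hana directly manages Petra, Tobias, Rania. Under Petra: Frank, Elena, Rohan (3). Under Tobias: Otto, Chiara (2). Rania has no reports. So Hana's organization is 3 direct reports plus everyone under them: 4 + 3 + 1 = 8.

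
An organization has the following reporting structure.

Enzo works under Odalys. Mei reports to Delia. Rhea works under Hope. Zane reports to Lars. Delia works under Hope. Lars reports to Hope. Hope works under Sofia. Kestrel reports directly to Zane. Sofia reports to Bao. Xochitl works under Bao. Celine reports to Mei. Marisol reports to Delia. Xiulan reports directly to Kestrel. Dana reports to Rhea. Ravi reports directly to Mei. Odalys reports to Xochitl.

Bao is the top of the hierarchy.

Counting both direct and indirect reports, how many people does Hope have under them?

11

Hope directly manages Delia, Rhea, Lars. Under Delia: Mei, Celine, Ravi, Marisol (4). Under Rhea: Dana (1). Under Lars: Zane, Kestrel, Xiulan (3). So Hope's organization is 3 direct reports plus everyone under them: 5 + 2 + 4 = 11.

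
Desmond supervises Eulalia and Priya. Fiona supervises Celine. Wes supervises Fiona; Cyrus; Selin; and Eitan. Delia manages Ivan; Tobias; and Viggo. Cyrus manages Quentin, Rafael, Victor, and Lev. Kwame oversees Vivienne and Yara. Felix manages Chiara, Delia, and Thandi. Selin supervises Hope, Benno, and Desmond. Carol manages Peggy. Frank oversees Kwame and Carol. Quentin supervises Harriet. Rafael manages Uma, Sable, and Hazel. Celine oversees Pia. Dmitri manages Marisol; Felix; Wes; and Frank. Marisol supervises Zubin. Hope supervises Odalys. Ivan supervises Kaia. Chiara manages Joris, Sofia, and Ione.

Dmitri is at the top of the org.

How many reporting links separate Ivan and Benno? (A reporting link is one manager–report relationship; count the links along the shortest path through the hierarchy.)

6

Ivan is 3 levels below Dmitri, and Benno is 3 levels below Dmitri (their lowest common manager). The shortest path runs up from Ivan to Dmitri and back down to Benno: 3 + 3 = 6 links.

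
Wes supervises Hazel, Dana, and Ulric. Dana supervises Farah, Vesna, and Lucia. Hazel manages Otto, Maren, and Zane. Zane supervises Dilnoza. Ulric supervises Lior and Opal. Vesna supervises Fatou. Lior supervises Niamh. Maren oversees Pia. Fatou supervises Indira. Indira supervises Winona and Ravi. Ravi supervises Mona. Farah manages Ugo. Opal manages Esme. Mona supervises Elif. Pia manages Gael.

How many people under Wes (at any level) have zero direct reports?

9

The people in Wes's organization with no one reporting to them are Esme, Niamh, Otto, Gael, Dilnoza, Ugo, Winona, Elif, Lucia. That is 9.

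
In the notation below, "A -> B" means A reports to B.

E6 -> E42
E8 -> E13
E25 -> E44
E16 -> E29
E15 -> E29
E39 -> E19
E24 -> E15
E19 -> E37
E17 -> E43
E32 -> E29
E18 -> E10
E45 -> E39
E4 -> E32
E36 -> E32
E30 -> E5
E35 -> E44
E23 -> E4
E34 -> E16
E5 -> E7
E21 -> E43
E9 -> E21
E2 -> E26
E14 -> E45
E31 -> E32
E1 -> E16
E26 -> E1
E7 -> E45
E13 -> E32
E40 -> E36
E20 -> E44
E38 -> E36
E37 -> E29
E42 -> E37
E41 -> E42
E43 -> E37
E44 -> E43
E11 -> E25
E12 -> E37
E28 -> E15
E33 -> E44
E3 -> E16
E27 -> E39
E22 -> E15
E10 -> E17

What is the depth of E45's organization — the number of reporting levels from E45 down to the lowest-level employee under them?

3

The longest chain under E45 runs E45 → E7 → E5 → E30, which is 3 levels below E45.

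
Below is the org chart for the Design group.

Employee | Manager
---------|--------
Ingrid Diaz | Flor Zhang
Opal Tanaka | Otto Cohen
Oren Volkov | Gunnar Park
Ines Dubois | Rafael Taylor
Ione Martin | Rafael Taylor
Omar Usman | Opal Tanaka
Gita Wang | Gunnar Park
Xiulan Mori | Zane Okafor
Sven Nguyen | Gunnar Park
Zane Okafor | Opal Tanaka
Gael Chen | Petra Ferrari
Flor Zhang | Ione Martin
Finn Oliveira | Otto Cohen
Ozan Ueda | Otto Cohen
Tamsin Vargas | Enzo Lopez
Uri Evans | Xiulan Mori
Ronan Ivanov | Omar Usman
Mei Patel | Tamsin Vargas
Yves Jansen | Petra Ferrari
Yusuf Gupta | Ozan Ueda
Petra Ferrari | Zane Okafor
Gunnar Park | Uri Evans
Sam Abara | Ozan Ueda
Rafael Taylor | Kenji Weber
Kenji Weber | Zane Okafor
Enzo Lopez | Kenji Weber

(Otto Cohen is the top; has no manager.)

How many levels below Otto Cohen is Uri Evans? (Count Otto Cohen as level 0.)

Chain from Uri Evans up to Otto Cohen: Uri Evans → Xiulan Mori → Zane Okafor → Opal Tanaka → Otto Cohen. That is 4 steps up, so Uri Evans is 4 levels below Otto Cohen.

4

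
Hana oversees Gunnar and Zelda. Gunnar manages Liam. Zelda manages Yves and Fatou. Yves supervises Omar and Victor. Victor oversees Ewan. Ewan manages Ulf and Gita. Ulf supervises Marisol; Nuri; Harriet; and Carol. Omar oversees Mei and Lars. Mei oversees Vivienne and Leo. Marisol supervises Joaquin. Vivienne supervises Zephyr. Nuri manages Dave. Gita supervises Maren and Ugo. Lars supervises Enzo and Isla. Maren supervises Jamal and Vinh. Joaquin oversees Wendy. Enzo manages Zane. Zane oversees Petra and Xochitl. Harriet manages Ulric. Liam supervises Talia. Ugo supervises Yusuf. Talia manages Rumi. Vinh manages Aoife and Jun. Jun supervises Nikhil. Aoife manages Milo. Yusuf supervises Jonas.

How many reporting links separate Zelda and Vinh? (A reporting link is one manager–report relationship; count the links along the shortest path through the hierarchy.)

6

Vinh is in Zelda's organization: the chain from Vinh up to Zelda is Vinh → Maren → Gita → Ewan → Victor → Yves → Zelda, which is 6 links.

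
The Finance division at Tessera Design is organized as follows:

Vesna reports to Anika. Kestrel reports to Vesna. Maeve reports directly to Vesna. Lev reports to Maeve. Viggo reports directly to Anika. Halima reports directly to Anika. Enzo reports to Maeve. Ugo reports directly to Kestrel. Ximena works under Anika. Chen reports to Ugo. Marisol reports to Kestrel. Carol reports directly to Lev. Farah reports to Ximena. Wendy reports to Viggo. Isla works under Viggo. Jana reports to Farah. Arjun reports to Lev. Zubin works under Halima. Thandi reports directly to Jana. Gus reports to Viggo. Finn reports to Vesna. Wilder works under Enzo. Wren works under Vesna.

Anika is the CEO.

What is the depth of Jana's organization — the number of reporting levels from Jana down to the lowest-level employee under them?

1

The longest chain under Jana runs Jana → Thandi, which is 1 level below Jana.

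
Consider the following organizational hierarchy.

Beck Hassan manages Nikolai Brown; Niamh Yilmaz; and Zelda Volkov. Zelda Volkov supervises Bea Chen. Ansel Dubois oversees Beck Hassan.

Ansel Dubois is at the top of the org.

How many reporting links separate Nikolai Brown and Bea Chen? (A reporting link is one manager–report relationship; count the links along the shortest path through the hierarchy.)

3

Nikolai Brown is 1 level below Beck Hassan, and Bea Chen is 2 levels below Beck Hassan (their lowest common manager). The shortest path runs up from Nikolai Brown to Beck Hassan and back down to Bea Chen: 1 + 2 = 3 links.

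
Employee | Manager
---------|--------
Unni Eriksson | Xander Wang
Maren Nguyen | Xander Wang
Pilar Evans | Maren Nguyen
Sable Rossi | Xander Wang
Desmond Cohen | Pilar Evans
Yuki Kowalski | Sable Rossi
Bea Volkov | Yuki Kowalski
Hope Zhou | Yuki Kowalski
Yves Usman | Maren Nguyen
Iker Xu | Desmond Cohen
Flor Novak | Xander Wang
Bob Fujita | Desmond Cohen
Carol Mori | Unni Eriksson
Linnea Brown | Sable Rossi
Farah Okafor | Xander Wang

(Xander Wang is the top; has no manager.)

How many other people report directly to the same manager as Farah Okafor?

4

Farah Okafor reports to Xander Wang. Xander Wang's other direct reports are Unni Eriksson, Maren Nguyen, Sable Rossi, Flor Novak — 4 peers.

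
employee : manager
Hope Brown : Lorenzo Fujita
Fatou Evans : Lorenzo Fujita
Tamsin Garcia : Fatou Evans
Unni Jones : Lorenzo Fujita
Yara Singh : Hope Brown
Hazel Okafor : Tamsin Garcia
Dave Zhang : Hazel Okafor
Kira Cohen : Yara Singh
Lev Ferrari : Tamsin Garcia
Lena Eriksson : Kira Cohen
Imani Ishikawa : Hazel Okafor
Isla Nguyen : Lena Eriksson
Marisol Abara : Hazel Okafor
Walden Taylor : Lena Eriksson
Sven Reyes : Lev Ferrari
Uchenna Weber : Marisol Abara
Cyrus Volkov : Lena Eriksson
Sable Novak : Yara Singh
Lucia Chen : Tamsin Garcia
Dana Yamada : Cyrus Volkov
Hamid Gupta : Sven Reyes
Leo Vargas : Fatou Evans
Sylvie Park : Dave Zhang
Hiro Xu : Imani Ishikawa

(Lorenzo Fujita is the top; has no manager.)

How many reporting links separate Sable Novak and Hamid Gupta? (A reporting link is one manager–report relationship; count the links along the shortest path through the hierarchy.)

Sable Novak is 3 levels below Lorenzo Fujita, and Hamid Gupta is 5 levels below Lorenzo Fujita (their lowest common manager). The shortest path runs up from Sable Novak to Lorenzo Fujita and back down to Hamid Gupta: 3 + 5 = 8 links.

8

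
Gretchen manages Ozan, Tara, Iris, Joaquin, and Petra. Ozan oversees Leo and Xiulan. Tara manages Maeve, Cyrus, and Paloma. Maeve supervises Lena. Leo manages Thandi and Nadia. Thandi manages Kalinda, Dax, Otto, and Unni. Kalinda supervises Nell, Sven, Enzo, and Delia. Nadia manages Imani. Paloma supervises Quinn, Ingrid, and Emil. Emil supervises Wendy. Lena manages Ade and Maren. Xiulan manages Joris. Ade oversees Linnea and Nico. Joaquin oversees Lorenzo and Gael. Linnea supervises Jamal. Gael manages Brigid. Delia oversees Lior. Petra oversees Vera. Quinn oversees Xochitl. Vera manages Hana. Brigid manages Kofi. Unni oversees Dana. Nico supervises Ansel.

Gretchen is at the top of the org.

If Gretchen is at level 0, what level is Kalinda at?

Chain from Kalinda up to Gretchen: Kalinda → Thandi → Leo → Ozan → Gretchen. That is 4 steps up, so Kalinda is 4 levels below Gretchen.

4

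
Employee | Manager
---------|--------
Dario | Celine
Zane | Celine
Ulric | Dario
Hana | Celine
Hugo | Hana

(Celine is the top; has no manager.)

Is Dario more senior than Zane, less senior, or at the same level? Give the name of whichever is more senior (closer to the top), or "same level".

Both Dario and Zane are 1 level below Celine.

same level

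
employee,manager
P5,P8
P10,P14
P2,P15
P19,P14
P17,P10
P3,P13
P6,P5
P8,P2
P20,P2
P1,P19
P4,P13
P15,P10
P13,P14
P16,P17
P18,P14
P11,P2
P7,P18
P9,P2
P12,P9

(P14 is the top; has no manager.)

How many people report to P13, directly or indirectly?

2

P13 directly manages P4, P3. P4 has no reports. P3 has no reports. So P13's organization is 2 direct reports plus everyone under them: 1 + 1 = 2.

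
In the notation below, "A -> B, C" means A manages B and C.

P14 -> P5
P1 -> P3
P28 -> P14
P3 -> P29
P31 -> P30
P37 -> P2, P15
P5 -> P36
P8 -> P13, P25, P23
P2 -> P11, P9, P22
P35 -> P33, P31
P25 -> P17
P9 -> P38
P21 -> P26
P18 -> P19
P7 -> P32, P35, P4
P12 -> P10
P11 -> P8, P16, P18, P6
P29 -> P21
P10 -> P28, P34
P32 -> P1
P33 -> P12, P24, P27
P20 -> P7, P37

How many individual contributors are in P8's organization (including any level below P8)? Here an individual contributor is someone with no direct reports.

3

The people in P8's organization with no one reporting to them are P23, P17, P13. That is 3.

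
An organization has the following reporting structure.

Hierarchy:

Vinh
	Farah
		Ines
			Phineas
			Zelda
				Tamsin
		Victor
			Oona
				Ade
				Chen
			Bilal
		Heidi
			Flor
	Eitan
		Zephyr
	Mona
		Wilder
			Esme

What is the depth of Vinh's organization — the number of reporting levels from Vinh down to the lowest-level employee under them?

4

The longest chain under Vinh runs Vinh → Farah → Victor → Oona → Chen, which is 4 levels below Vinh.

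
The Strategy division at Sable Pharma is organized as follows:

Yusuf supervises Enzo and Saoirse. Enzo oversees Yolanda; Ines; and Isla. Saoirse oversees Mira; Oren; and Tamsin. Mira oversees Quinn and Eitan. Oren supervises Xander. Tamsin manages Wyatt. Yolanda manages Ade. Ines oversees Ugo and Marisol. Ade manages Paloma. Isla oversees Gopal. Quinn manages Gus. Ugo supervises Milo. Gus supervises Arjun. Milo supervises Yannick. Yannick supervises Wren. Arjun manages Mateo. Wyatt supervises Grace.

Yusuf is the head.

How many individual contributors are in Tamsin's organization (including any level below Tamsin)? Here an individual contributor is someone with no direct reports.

The only person in Tamsin's organization with no one reporting to them is Grace. That is 1.

1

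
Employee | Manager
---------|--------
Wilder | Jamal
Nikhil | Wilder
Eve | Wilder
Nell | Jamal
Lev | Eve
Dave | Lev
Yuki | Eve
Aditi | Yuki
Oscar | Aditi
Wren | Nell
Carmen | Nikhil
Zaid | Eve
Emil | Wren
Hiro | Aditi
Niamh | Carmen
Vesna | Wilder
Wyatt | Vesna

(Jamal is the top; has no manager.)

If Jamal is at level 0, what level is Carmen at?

3

Chain from Carmen up to Jamal: Carmen → Nikhil → Wilder → Jamal. That is 3 steps up, so Carmen is 3 levels below Jamal.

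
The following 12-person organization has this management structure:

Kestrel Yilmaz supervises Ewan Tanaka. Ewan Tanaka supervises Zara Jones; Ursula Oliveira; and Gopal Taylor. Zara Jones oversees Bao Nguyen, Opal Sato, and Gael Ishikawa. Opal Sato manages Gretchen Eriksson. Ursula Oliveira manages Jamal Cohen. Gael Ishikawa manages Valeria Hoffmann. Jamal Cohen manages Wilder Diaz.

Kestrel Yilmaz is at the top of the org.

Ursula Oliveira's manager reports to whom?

Ursula Oliveira reports to Ewan Tanaka, and Ewan Tanaka reports to Kestrel Yilmaz. So Ursula Oliveira's skip-level manager is Kestrel Yilmaz.

Kestrel Yilmaz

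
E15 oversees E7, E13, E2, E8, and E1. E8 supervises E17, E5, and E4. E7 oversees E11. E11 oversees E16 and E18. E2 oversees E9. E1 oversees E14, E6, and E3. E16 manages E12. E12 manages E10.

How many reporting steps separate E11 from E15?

Chain from E11 up to E15: E11 → E7 → E15. That is 2 steps up, so E11 is 2 levels below E15.

2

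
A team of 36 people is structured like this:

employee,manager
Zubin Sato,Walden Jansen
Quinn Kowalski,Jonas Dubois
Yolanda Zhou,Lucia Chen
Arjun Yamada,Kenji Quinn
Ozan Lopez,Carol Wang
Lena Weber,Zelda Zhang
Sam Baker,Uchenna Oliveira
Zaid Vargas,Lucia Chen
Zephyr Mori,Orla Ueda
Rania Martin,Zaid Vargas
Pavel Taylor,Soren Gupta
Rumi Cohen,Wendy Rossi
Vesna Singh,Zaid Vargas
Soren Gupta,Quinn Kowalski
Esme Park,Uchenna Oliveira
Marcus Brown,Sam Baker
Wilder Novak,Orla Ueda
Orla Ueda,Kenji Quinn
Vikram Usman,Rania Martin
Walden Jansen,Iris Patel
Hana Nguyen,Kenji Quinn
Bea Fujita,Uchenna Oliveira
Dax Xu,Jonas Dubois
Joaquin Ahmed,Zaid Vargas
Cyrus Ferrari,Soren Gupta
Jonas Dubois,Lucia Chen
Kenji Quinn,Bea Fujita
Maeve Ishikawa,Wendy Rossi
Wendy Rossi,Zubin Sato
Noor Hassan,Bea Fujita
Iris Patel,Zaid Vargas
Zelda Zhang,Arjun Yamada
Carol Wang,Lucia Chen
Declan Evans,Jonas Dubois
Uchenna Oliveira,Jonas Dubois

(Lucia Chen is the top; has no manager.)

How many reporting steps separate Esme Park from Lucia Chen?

Chain from Esme Park up to Lucia Chen: Esme Park → Uchenna Oliveira → Jonas Dubois → Lucia Chen. That is 3 steps up, so Esme Park is 3 levels below Lucia Chen.

3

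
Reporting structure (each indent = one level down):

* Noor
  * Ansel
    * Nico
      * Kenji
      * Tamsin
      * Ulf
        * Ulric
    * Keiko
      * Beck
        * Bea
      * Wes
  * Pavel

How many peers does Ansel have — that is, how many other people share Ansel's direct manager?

1

Ansel reports to Noor. Noor's other direct reports are Pavel — 1 peer.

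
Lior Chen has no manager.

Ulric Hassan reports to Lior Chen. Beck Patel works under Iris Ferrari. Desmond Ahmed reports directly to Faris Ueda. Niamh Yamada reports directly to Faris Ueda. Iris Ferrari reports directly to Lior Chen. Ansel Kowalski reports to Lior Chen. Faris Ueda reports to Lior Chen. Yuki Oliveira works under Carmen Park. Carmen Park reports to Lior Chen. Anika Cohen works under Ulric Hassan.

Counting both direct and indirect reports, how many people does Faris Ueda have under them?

2

Faris Ueda directly manages Desmond Ahmed, Niamh Yamada. Desmond Ahmed has no reports. Niamh Yamada has no reports. So Faris Ueda's organization is 2 direct reports plus everyone under them: 1 + 1 = 2.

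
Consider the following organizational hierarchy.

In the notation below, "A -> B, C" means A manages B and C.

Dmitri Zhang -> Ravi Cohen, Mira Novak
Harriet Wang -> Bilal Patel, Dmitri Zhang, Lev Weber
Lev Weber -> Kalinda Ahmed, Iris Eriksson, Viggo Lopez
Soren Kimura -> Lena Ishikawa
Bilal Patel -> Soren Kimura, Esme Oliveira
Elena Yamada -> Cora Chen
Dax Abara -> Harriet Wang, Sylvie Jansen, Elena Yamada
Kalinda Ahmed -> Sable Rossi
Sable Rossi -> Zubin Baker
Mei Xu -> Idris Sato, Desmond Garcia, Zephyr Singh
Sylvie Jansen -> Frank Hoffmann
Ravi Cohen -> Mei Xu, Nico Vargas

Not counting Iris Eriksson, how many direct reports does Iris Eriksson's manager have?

Iris Eriksson reports to Lev Weber. Lev Weber's other direct reports are Kalinda Ahmed, Viggo Lopez — 2 peers.

2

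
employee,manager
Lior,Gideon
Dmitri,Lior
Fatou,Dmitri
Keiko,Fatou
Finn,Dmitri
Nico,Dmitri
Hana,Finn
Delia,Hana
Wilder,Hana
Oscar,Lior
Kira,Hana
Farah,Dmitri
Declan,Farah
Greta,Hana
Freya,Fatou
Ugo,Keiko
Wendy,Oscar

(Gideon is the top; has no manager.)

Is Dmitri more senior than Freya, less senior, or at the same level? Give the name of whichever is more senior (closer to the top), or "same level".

Dmitri is 2 levels below Gideon; Freya is 4. Dmitri is higher.

Dmitri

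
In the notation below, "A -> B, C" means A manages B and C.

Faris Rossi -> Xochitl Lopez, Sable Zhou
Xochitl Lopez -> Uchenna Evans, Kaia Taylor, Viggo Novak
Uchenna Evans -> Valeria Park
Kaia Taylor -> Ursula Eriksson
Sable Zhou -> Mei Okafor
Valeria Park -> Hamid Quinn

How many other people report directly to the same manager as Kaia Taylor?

Kaia Taylor reports to Xochitl Lopez. Xochitl Lopez's other direct reports are Uchenna Evans, Viggo Novak — 2 peers.

2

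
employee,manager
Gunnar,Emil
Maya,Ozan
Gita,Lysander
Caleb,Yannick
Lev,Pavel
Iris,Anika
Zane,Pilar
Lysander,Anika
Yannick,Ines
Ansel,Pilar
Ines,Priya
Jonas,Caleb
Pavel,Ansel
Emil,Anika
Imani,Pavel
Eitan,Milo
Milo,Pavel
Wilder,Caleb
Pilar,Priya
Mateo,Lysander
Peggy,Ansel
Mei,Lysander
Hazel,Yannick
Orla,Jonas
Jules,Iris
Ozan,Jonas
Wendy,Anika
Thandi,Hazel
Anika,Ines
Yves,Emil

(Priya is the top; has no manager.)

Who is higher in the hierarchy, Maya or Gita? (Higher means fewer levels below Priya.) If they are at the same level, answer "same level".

Gita

Maya is 6 levels below Priya; Gita is 4. Gita is higher.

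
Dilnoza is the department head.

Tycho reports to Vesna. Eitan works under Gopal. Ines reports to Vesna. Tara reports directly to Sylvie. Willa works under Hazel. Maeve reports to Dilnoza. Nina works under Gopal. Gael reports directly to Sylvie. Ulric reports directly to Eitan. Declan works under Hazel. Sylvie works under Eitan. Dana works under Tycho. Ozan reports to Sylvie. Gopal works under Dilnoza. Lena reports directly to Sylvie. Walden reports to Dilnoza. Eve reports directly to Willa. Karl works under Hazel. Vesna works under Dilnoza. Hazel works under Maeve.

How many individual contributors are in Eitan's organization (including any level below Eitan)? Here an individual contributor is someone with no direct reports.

The people in Eitan's organization with no one reporting to them are Gael, Ozan, Lena, Tara, Ulric. That is 5.

5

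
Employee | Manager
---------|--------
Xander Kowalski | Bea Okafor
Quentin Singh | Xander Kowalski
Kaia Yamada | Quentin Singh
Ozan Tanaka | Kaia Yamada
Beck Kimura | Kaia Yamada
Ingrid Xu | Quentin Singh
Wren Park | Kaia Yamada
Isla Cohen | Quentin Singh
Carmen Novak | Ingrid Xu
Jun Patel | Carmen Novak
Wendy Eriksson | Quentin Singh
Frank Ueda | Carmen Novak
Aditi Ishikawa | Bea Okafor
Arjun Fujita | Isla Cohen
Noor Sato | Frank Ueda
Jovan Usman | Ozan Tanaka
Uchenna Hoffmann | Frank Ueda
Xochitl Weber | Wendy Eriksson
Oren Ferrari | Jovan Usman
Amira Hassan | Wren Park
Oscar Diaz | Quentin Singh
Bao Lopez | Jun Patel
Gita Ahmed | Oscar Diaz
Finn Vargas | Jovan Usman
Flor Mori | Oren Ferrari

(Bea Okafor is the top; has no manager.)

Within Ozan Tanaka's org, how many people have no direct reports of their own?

2

The people in Ozan Tanaka's organization with no one reporting to them are Finn Vargas, Flor Mori. That is 2.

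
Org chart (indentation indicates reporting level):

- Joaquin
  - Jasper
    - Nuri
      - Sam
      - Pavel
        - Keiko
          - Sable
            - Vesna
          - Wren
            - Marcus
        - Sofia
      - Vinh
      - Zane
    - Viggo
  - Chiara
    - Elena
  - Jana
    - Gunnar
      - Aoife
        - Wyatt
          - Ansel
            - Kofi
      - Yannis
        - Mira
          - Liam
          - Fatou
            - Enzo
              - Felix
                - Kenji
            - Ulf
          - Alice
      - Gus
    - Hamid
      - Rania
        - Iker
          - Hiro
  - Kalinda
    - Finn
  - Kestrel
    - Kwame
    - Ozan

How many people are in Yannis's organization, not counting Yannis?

8

Yannis directly manages Mira. Under Mira: Alice, Fatou, Ulf, Enzo, Felix, Kenji, Liam (7). That's 8 in total.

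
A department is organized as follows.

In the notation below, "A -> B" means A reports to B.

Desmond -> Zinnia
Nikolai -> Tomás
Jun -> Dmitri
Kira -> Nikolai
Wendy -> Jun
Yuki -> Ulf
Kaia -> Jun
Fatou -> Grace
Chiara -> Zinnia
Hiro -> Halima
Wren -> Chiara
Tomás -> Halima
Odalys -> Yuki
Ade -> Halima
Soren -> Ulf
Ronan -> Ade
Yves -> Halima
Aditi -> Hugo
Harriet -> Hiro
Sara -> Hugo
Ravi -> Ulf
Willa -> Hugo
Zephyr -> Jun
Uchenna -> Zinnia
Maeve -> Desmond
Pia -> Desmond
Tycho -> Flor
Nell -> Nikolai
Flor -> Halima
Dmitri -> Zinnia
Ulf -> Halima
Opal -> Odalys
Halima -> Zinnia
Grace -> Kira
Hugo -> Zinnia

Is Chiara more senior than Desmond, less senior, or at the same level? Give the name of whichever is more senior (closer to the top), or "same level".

Both Chiara and Desmond are 1 level below Zinnia.

same level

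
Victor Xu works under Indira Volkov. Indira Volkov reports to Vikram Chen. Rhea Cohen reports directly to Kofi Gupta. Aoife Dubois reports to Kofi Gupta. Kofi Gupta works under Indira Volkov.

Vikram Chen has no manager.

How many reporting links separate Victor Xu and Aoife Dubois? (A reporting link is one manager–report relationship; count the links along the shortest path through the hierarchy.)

Victor Xu is 1 level below Indira Volkov, and Aoife Dubois is 2 levels below Indira Volkov (their lowest common manager). The shortest path runs up from Victor Xu to Indira Volkov and back down to Aoife Dubois: 1 + 2 = 3 links.

3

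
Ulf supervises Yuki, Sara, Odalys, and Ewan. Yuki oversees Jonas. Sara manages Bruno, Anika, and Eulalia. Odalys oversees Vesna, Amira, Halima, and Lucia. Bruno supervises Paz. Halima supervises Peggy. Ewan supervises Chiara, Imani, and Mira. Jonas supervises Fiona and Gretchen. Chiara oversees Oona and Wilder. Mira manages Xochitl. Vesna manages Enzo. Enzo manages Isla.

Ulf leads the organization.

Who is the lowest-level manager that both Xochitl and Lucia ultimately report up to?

Ulf

Xochitl's chain of managers is Mira, Ewan, Ulf. Lucia's chain of managers is Odalys, Ulf. The first manager that appears in both chains is Ulf.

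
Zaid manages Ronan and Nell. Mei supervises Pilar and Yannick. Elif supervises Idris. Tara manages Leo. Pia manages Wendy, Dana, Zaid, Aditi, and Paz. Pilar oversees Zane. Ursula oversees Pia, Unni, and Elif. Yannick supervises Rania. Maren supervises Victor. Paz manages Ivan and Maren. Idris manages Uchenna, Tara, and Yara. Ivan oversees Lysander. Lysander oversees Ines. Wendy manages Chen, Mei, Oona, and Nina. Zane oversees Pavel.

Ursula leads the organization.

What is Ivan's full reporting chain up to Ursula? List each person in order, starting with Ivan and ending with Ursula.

Ivan reports to Paz. Paz reports to Pia. Pia reports to Ursula. Ursula is at the top.

Ivan -> Paz -> Pia -> Ursula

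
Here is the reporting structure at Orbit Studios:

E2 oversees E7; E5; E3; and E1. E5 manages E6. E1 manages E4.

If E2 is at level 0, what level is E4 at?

Chain from E4 up to E2: E4 → E1 → E2. That is 2 steps up, so E4 is 2 levels below E2.

2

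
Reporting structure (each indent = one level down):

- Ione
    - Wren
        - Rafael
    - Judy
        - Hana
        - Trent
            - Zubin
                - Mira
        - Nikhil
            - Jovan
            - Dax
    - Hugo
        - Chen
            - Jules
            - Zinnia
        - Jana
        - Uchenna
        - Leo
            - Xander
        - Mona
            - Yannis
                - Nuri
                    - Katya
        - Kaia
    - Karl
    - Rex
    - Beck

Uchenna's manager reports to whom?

Ione

Uchenna reports to Hugo, and Hugo reports to Ione. So Uchenna's skip-level manager is Ione.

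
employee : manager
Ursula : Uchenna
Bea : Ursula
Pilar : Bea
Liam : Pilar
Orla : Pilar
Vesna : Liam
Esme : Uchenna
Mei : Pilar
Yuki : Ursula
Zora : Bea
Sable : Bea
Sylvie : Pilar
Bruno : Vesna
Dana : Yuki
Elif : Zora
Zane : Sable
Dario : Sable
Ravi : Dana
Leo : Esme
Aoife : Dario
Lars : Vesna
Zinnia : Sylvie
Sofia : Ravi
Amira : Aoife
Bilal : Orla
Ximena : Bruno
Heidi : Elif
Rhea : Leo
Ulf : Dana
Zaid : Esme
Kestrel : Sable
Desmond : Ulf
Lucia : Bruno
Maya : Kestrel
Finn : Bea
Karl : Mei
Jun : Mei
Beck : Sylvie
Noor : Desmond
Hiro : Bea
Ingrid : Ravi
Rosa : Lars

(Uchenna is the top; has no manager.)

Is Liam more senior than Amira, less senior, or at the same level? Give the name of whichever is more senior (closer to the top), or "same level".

Liam is 4 levels below Uchenna; Amira is 6. Liam is higher.

Liam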